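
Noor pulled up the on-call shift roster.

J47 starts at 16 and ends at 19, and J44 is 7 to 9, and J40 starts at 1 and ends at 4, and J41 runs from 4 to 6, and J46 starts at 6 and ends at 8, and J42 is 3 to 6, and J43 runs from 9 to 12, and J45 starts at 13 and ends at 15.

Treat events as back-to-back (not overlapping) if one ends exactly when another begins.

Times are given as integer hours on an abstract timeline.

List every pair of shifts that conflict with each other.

Sorted by start: J40, J42, J41, J46, J44, J43, J45, J47.
J42 starts before J40 ends → J40 and J42 overlap.
J41 starts exactly when J40 ends (back-to-back, no overlap) — done with J40.
J41 starts before J42 ends → J42 and J41 overlap.
J46 starts exactly when J42 ends (back-to-back, no overlap) — done with J42.
J46 starts exactly when J41 ends (back-to-back, no overlap) — done with J41.
J44 starts before J46 ends → J46 and J44 overlap.
J43 starts after J46 ends — done with J46.
J43 starts exactly when J44 ends (back-to-back, no overlap) — done with J44.
J45 starts after J43 ends — done with J43.
J47 starts after J45 ends.

J40 & J42, J41 & J42, J44 & J46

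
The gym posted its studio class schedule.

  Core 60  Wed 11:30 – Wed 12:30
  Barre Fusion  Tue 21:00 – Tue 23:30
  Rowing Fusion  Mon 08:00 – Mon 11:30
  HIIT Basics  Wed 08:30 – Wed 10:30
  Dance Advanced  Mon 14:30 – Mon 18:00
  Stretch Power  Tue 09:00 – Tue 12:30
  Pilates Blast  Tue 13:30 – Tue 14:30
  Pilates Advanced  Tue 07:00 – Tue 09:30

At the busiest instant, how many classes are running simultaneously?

2

Sweep the timeline, counting +1 at each start and −1 at each end (ends before starts at a tie):
Mon 08:00 start Rowing Fusion → 1
Mon 11:30 end Rowing Fusion → 0
Mon 14:30 start Dance Advanced → 1
Mon 18:00 end Dance Advanced → 0
Tue 07:00 start Pilates Advanced → 1
Tue 09:00 start Stretch Power → 2
Tue 09:30 end Pilates Advanced → 1
Tue 12:30 end Stretch Power → 0
Tue 13:30 start Pilates Blast → 1
Tue 14:30 end Pilates Blast → 0
Tue 21:00 start Barre Fusion → 1
Tue 23:30 end Barre Fusion → 0
Wed 08:30 start HIIT Basics → 1
Wed 10:30 end HIIT Basics → 0
Wed 11:30 start Core 60 → 1
Wed 12:30 end Core 60 → 0
Peak is 2, at Tue 09:00 (Pilates Advanced, Stretch Power).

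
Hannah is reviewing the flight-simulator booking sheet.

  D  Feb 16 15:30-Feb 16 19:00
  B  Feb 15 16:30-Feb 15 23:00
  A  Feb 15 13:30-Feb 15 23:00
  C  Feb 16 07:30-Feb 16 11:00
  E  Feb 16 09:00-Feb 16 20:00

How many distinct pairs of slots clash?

3

Check each pair: they overlap iff neither finishes before the other starts.
Sorted by start: A, B, C, E, D.
B starts before A ends → A and B overlap.
C starts after A ends; A is clear from here.
C starts after B ends; B is clear from here.
E starts before C ends → C and E overlap.
D starts after C ends.
D starts before E ends → E and D overlap.
Overlapping pairs: A & B, C & E, D & E — 3 in total.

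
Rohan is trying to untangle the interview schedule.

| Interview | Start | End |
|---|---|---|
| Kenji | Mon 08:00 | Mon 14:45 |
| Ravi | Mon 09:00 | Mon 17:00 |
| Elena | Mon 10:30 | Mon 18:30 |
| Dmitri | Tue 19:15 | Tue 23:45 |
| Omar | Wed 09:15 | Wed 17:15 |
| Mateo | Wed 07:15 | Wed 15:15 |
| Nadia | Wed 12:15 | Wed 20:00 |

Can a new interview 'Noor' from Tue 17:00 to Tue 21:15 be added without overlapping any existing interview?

Kenji: ends Mon 14:45 at or before Noor starts Tue 17:00 → clear.
Ravi: ends Mon 17:00 at or before Noor starts Tue 17:00 → clear.
Elena: ends Mon 18:30 at or before Noor starts Tue 17:00 → clear.
Dmitri: starts Tue 19:15 before Noor ends Tue 21:15, and ends Tue 23:45 after Noor starts Tue 17:00 → overlap.
Mateo: starts Wed 07:15 at or after Noor ends Tue 21:15 → clear.
Omar: starts Wed 09:15 at or after Noor ends Tue 21:15 → clear.
Nadia: starts Wed 12:15 at or after Noor ends Tue 21:15 → clear.
Noor overlaps Dmitri.

No — it overlaps Dmitri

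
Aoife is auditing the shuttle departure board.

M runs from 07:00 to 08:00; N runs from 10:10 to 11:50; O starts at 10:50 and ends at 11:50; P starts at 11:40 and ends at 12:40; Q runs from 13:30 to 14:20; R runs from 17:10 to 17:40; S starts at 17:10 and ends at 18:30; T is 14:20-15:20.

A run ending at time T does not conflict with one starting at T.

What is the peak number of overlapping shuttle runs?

3

Sweep the timeline, counting +1 at each start and −1 at each end (ends before starts at a tie):
07:00 start M → 1
08:00 end M → 0
10:10 start N → 1
10:50 start O → 2
11:40 start P → 3
11:50 end N → 2
11:50 end O → 1
12:40 end P → 0
13:30 start Q → 1
14:20 end Q → 0
14:20 start T → 1
15:20 end T → 0
17:10 start R → 1
17:10 start S → 2
17:40 end R → 1
18:30 end S → 0
Peak is 3, at 11:40 (N, O, P).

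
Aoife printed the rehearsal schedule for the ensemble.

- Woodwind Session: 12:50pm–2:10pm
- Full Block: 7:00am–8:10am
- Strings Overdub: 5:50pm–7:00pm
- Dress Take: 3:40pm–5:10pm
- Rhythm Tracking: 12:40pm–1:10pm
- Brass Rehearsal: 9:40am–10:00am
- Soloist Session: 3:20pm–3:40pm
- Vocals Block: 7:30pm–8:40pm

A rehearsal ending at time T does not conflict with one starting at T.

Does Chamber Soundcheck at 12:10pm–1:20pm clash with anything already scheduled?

Yes — it overlaps Rhythm Tracking, Woodwind Session

Full Block: ends 8:10am at or before Chamber Soundcheck starts 12:10pm → clear.
Brass Rehearsal: ends 10:00am at or before Chamber Soundcheck starts 12:10pm → clear.
Rhythm Tracking: starts 12:40pm before Chamber Soundcheck ends 1:20pm, and ends 1:10pm after Chamber Soundcheck starts 12:10pm → overlap.
Woodwind Session: starts 12:50pm before Chamber Soundcheck ends 1:20pm, and ends 2:10pm after Chamber Soundcheck starts 12:10pm → overlap.
Soloist Session: starts 3:20pm at or after Chamber Soundcheck ends 1:20pm → clear.
Dress Take: starts 3:40pm at or after Chamber Soundcheck ends 1:20pm → clear.
Strings Overdub: starts 5:50pm at or after Chamber Soundcheck ends 1:20pm → clear.
Vocals Block: starts 7:30pm at or after Chamber Soundcheck ends 1:20pm → clear.
Chamber Soundcheck overlaps Woodwind Session, Rhythm Tracking.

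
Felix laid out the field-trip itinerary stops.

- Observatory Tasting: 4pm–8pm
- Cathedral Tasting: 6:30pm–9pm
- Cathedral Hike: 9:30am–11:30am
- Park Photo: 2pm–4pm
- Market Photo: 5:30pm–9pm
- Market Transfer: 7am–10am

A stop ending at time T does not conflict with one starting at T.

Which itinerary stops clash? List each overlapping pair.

Cathedral Hike & Market Transfer, Cathedral Tasting & Market Photo, Cathedral Tasting & Observatory Tasting, Market Photo & Observatory Tasting

Two intervals overlap when each starts before the other ends.
Sorted by start: Market Transfer, Cathedral Hike, Park Photo, Observatory Tasting, Market Photo, Cathedral Tasting.
Cathedral Hike starts before Market Transfer ends → Market Transfer and Cathedral Hike overlap.
Park Photo starts after Market Transfer ends — done with Market Transfer.
Park Photo starts after Cathedral Hike ends — done with Cathedral Hike.
Observatory Tasting starts exactly when Park Photo ends (back-to-back, no overlap) — done with Park Photo.
Market Photo starts before Observatory Tasting ends → Observatory Tasting and Market Photo overlap.
Cathedral Tasting starts before Observatory Tasting ends → Observatory Tasting and Cathedral Tasting overlap.
Cathedral Tasting starts before Market Photo ends → Market Photo and Cathedral Tasting overlap.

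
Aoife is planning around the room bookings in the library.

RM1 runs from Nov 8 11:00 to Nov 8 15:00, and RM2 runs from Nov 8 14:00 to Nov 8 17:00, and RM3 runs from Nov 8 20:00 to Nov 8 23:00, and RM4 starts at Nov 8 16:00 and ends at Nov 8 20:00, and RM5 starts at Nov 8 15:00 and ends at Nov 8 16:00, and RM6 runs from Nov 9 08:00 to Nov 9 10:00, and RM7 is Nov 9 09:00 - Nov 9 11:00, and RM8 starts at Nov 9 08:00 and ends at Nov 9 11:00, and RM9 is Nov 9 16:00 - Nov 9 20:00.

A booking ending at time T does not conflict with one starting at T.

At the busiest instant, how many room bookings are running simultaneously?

Sort all start/end points and keep a running count:
Nov 8 11:00 start RM1 → 1
Nov 8 14:00 start RM2 → 2
Nov 8 15:00 end RM1 → 1
Nov 8 15:00 start RM5 → 2
Nov 8 16:00 end RM5 → 1
Nov 8 16:00 start RM4 → 2
Nov 8 17:00 end RM2 → 1
Nov 8 20:00 end RM4 → 0
Nov 8 20:00 start RM3 → 1
Nov 8 23:00 end RM3 → 0
Nov 9 08:00 start RM6 → 1
Nov 9 08:00 start RM8 → 2
Nov 9 09:00 start RM7 → 3
Nov 9 10:00 end RM6 → 2
Nov 9 11:00 end RM7 → 1
Nov 9 11:00 end RM8 → 0
Nov 9 16:00 start RM9 → 1
Nov 9 20:00 end RM9 → 0
Peak is 3, at Nov 9 09:00 (RM6, RM7, RM8).

3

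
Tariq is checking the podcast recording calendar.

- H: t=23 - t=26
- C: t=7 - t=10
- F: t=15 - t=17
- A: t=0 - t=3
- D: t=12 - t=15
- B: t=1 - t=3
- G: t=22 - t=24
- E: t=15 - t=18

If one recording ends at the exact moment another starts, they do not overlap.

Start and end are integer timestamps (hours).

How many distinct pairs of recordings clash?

3

Sorted by start: A, B, C, D, E, F, G, H.
B starts before A ends → A and B overlap.
C starts after A ends; A is clear from here.
C starts after B ends; B is clear from here.
D starts after C ends; C is clear from here.
E starts exactly when D ends (back-to-back, no overlap); D is clear from here.
F starts before E ends → E and F overlap.
G starts after E ends; E is clear from here.
G starts after F ends; F is clear from here.
H starts before G ends → G and H overlap.
Overlapping pairs: A & B, E & F, G & H — 3 in total.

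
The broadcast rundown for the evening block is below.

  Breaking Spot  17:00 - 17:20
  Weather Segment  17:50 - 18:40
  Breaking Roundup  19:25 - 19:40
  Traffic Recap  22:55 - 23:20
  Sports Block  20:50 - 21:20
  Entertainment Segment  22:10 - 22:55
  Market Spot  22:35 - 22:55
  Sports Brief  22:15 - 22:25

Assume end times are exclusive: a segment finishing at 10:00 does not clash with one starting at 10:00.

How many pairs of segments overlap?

2

Sorted by start: Breaking Spot, Weather Segment, Breaking Roundup, Sports Block, Entertainment Segment, Sports Brief, Market Spot, Traffic Recap.
Weather Segment starts after Breaking Spot ends — done with Breaking Spot.
Breaking Roundup starts after Weather Segment ends — done with Weather Segment.
Sports Block starts after Breaking Roundup ends — done with Breaking Roundup.
Entertainment Segment starts after Sports Block ends — done with Sports Block.
Sports Brief starts before Entertainment Segment ends → Entertainment Segment and Sports Brief overlap.
Market Spot starts before Entertainment Segment ends → Entertainment Segment and Market Spot overlap.
Traffic Recap starts exactly when Entertainment Segment ends (back-to-back, no overlap).
Market Spot starts after Sports Brief ends — done with Sports Brief.
Traffic Recap starts exactly when Market Spot ends (back-to-back, no overlap).
Overlapping pairs: Entertainment Segment & Market Spot, Entertainment Segment & Sports Brief — 2 in total.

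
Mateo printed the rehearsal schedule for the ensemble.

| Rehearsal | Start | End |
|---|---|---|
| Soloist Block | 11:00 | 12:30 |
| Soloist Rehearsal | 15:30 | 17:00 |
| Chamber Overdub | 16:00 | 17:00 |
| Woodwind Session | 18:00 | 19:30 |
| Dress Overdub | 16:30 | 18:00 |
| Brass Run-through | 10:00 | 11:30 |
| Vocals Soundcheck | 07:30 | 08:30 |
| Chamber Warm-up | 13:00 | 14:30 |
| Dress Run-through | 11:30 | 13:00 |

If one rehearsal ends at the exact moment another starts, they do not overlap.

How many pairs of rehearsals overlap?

Sorted by start: Vocals Soundcheck, Brass Run-through, Soloist Block, Dress Run-through, Chamber Warm-up, Soloist Rehearsal, Chamber Overdub, Dress Overdub, Woodwind Session.
Brass Run-through starts after Vocals Soundcheck ends, so Vocals Soundcheck has no further overlaps.
Soloist Block starts before Brass Run-through ends → Brass Run-through and Soloist Block overlap.
Dress Run-through starts exactly when Brass Run-through ends (back-to-back, no overlap), so Brass Run-through has no further overlaps.
Dress Run-through starts before Soloist Block ends → Soloist Block and Dress Run-through overlap.
Chamber Warm-up starts after Soloist Block ends, so Soloist Block has no further overlaps.
Chamber Warm-up starts exactly when Dress Run-through ends (back-to-back, no overlap), so Dress Run-through has no further overlaps.
Soloist Rehearsal starts after Chamber Warm-up ends, so Chamber Warm-up has no further overlaps.
Chamber Overdub starts before Soloist Rehearsal ends → Soloist Rehearsal and Chamber Overdub overlap.
Dress Overdub starts before Soloist Rehearsal ends → Soloist Rehearsal and Dress Overdub overlap.
Woodwind Session starts after Soloist Rehearsal ends.
Dress Overdub starts before Chamber Overdub ends → Chamber Overdub and Dress Overdub overlap.
Woodwind Session starts after Chamber Overdub ends.
Woodwind Session starts exactly when Dress Overdub ends (back-to-back, no overlap).
Overlapping pairs: Brass Run-through & Soloist Block, Chamber Overdub & Dress Overdub, Chamber Overdub & Soloist Rehearsal, Dress Overdub & Soloist Rehearsal, Dress Run-through & Soloist Block — 5 in total.

5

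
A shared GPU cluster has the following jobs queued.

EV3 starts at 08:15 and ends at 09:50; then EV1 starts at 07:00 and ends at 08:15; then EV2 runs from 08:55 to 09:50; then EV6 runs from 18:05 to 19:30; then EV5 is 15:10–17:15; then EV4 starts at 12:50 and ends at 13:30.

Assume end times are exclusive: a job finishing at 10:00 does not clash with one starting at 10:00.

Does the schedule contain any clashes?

Yes

Sorted by start: EV1, EV3, EV2, EV4, EV5, EV6.
EV3 starts exactly when EV1 ends (back-to-back, no overlap), so nothing later overlaps EV1 either.
EV2 starts before EV3 ends → EV3 and EV2 overlap.
That's a conflict, so the schedule is not conflict-free.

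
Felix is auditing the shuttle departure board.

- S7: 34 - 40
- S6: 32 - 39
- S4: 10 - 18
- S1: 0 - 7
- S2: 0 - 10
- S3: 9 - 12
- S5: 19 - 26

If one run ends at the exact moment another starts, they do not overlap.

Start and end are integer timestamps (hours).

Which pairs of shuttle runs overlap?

Two intervals overlap when each starts before the other ends.
Sorted by start: S1, S2, S3, S4, S5, S6, S7.
S2 starts before S1 ends → S1 and S2 overlap.
S3 starts after S1 ends, so S1 has no further overlaps.
S3 starts before S2 ends → S2 and S3 overlap.
S4 starts exactly when S2 ends (back-to-back, no overlap), so S2 has no further overlaps.
S4 starts before S3 ends → S3 and S4 overlap.
S5 starts after S3 ends, so S3 has no further overlaps.
S5 starts after S4 ends, so S4 has no further overlaps.
S6 starts after S5 ends, so S5 has no further overlaps.
S7 starts before S6 ends → S6 and S7 overlap.

S1 & S2, S2 & S3, S3 & S4, S6 & S7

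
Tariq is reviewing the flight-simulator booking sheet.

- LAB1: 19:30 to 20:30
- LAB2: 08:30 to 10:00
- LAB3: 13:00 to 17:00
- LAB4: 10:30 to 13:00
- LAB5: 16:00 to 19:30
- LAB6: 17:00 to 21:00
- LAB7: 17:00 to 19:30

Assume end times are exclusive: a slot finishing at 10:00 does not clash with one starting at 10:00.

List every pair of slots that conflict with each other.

Sorted by start: LAB2, LAB4, LAB3, LAB5, LAB6, LAB7, LAB1.
LAB4 starts after LAB2 ends, so nothing later overlaps LAB2 either.
LAB3 starts exactly when LAB4 ends (back-to-back, no overlap), so nothing later overlaps LAB4 either.
LAB5 starts before LAB3 ends → LAB3 and LAB5 overlap.
LAB6 starts exactly when LAB3 ends (back-to-back, no overlap), so nothing later overlaps LAB3 either.
LAB6 starts before LAB5 ends → LAB5 and LAB6 overlap.
LAB7 starts before LAB5 ends → LAB5 and LAB7 overlap.
LAB1 starts exactly when LAB5 ends (back-to-back, no overlap).
LAB7 starts before LAB6 ends → LAB6 and LAB7 overlap.
LAB1 starts before LAB6 ends → LAB6 and LAB1 overlap.
LAB1 starts exactly when LAB7 ends (back-to-back, no overlap).

LAB1 & LAB6, LAB3 & LAB5, LAB5 & LAB6, LAB5 & LAB7, LAB6 & LAB7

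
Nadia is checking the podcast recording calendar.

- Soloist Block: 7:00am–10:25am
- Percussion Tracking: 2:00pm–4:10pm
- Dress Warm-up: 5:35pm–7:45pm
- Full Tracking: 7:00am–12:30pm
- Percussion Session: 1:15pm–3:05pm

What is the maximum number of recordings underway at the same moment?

Sweep the timeline, counting +1 at each start and −1 at each end (ends before starts at a tie):
7:00am start Full Tracking → 1
7:00am start Soloist Block → 2
10:25am end Soloist Block → 1
12:30pm end Full Tracking → 0
1:15pm start Percussion Session → 1
2:00pm start Percussion Tracking → 2
3:05pm end Percussion Session → 1
4:10pm end Percussion Tracking → 0
5:35pm start Dress Warm-up → 1
7:45pm end Dress Warm-up → 0
Peak is 2, at 7:00am (Full Tracking, Soloist Block).

2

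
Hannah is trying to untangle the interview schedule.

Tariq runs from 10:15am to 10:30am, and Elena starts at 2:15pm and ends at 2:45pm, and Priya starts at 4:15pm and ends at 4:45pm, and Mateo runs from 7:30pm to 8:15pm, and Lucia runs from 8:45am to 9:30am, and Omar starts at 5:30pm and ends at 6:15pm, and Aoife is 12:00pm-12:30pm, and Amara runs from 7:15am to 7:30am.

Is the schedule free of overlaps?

Yes

Sorted by start: Amara, Lucia, Tariq, Aoife, Elena, Priya, Omar, Mateo.
Lucia starts after Amara ends, so Amara has no further overlaps.
Tariq starts after Lucia ends, so Lucia has no further overlaps.
Aoife starts after Tariq ends, so Tariq has no further overlaps.
Elena starts after Aoife ends, so Aoife has no further overlaps.
Priya starts after Elena ends, so Elena has no further overlaps.
Omar starts after Priya ends, so Priya has no further overlaps.
Mateo starts after Omar ends.
Every pair is clear; the schedule has no overlaps.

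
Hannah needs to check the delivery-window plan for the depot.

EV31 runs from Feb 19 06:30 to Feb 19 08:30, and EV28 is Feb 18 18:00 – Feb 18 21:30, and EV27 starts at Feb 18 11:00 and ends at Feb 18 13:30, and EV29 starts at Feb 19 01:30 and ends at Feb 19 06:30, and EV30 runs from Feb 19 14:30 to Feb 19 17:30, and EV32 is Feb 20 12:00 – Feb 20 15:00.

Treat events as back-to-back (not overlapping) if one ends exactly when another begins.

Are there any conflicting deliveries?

Sorted by start: EV27, EV28, EV29, EV31, EV30, EV32.
EV28 starts after EV27 ends, so nothing later overlaps EV27 either.
EV29 starts after EV28 ends, so nothing later overlaps EV28 either.
EV31 starts exactly when EV29 ends (back-to-back, no overlap), so nothing later overlaps EV29 either.
EV30 starts after EV31 ends, so nothing later overlaps EV31 either.
EV32 starts after EV30 ends.
Every pair is clear; the schedule has no overlaps.

No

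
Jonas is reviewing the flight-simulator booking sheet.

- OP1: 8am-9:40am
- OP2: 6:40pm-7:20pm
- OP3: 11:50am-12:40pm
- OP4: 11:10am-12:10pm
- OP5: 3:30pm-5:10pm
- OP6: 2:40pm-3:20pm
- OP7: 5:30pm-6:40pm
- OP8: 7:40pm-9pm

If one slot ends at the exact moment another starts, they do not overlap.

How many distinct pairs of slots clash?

Two intervals overlap when each starts before the other ends.
Sorted by start: OP1, OP4, OP3, OP6, OP5, OP7, OP2, OP8.
OP4 starts after OP1 ends, so nothing later overlaps OP1 either.
OP3 starts before OP4 ends → OP4 and OP3 overlap.
OP6 starts after OP4 ends, so nothing later overlaps OP4 either.
OP6 starts after OP3 ends, so nothing later overlaps OP3 either.
OP5 starts after OP6 ends, so nothing later overlaps OP6 either.
OP7 starts after OP5 ends, so nothing later overlaps OP5 either.
OP2 starts exactly when OP7 ends (back-to-back, no overlap), so nothing later overlaps OP7 either.
OP8 starts after OP2 ends.
Overlapping pairs: OP3 & OP4 — 1 in total.

1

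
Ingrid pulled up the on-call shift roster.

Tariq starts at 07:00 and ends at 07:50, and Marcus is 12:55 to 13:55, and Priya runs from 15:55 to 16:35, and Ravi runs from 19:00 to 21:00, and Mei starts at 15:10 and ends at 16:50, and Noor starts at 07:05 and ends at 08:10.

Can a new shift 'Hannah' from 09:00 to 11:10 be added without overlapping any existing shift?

Yes — the slot is free

Tariq: ends 07:50 at or before Hannah starts 09:00 → clear.
Noor: ends 08:10 at or before Hannah starts 09:00 → clear.
Marcus: starts 12:55 at or after Hannah ends 11:10 → clear.
Mei: starts 15:10 at or after Hannah ends 11:10 → clear.
Priya: starts 15:55 at or after Hannah ends 11:10 → clear.
Ravi: starts 19:00 at or after Hannah ends 11:10 → clear.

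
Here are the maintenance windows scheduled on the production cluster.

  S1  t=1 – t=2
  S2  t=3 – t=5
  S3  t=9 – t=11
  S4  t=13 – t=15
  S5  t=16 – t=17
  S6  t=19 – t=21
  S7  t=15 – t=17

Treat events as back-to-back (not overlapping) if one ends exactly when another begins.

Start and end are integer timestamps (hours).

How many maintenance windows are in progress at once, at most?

Sweep the timeline, counting +1 at each start and −1 at each end (ends before starts at a tie):
t=1 start S1 → 1
t=2 end S1 → 0
t=3 start S2 → 1
t=5 end S2 → 0
t=9 start S3 → 1
t=11 end S3 → 0
t=13 start S4 → 1
t=15 end S4 → 0
t=15 start S7 → 1
t=16 start S5 → 2
t=17 end S5 → 1
t=17 end S7 → 0
t=19 start S6 → 1
t=21 end S6 → 0
Peak is 2, at t=16 (S5, S7).

2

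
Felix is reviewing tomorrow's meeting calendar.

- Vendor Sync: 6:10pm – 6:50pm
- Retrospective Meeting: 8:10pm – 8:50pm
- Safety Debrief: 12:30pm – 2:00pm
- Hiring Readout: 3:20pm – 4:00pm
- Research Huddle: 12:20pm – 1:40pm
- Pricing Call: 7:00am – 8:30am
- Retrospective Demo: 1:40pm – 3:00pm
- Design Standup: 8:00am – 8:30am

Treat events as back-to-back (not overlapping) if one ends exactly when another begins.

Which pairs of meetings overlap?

Design Standup & Pricing Call, Research Huddle & Safety Debrief, Retrospective Demo & Safety Debrief

Check each pair: they overlap iff neither finishes before the other starts.
Sorted by start: Pricing Call, Design Standup, Research Huddle, Safety Debrief, Retrospective Demo, Hiring Readout, Vendor Sync, Retrospective Meeting.
Design Standup starts before Pricing Call ends → Pricing Call and Design Standup overlap.
Research Huddle starts after Pricing Call ends — done with Pricing Call.
Research Huddle starts after Design Standup ends — done with Design Standup.
Safety Debrief starts before Research Huddle ends → Research Huddle and Safety Debrief overlap.
Retrospective Demo starts exactly when Research Huddle ends (back-to-back, no overlap) — done with Research Huddle.
Retrospective Demo starts before Safety Debrief ends → Safety Debrief and Retrospective Demo overlap.
Hiring Readout starts after Safety Debrief ends — done with Safety Debrief.
Hiring Readout starts after Retrospective Demo ends — done with Retrospective Demo.
Vendor Sync starts after Hiring Readout ends — done with Hiring Readout.
Retrospective Meeting starts after Vendor Sync ends.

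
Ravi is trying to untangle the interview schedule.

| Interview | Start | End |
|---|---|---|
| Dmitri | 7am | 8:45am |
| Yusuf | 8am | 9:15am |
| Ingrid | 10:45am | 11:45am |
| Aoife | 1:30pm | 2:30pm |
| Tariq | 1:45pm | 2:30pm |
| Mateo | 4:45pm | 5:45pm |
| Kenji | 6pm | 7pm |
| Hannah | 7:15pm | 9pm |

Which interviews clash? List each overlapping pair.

Sorted by start: Dmitri, Yusuf, Ingrid, Aoife, Tariq, Mateo, Kenji, Hannah.
Yusuf starts before Dmitri ends → Dmitri and Yusuf overlap.
Ingrid starts after Dmitri ends, so Dmitri has no further overlaps.
Ingrid starts after Yusuf ends, so Yusuf has no further overlaps.
Aoife starts after Ingrid ends, so Ingrid has no further overlaps.
Tariq starts before Aoife ends → Aoife and Tariq overlap.
Mateo starts after Aoife ends, so Aoife has no further overlaps.
Mateo starts after Tariq ends, so Tariq has no further overlaps.
Kenji starts after Mateo ends, so Mateo has no further overlaps.
Hannah starts after Kenji ends.

Aoife & Tariq, Dmitri & Yusuf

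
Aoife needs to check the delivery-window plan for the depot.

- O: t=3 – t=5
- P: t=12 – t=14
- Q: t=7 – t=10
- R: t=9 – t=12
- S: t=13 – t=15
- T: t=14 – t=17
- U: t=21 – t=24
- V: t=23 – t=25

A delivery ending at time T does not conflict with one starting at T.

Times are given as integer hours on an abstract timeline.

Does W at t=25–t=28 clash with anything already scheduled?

No — it doesn't clash with anything

O: ends t=5 at or before W starts t=25 → clear.
Q: ends t=10 at or before W starts t=25 → clear.
R: ends t=12 at or before W starts t=25 → clear.
P: ends t=14 at or before W starts t=25 → clear.
S: ends t=15 at or before W starts t=25 → clear.
T: ends t=17 at or before W starts t=25 → clear.
U: ends t=24 at or before W starts t=25 → clear.
V: ends t=25 at or before W starts t=25 → clear.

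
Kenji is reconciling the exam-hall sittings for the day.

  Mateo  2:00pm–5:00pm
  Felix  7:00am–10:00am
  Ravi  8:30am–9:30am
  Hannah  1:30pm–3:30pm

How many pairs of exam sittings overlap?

2

Sorted by start: Felix, Ravi, Hannah, Mateo.
Ravi starts before Felix ends → Felix and Ravi overlap.
Hannah starts after Felix ends; Felix is clear from here.
Hannah starts after Ravi ends; Ravi is clear from here.
Mateo starts before Hannah ends → Hannah and Mateo overlap.
Overlapping pairs: Felix & Ravi, Hannah & Mateo — 2 in total.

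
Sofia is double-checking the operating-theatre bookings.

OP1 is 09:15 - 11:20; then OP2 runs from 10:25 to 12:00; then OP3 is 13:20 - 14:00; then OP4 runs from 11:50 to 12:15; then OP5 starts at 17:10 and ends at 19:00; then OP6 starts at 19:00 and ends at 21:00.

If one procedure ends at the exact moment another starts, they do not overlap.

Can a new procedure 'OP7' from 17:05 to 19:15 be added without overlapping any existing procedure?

No — it overlaps OP5, OP6

OP1: ends 11:20 at or before OP7 starts 17:05 → clear.
OP2: ends 12:00 at or before OP7 starts 17:05 → clear.
OP4: ends 12:15 at or before OP7 starts 17:05 → clear.
OP3: ends 14:00 at or before OP7 starts 17:05 → clear.
OP5: starts 17:10 before OP7 ends 19:15, and ends 19:00 after OP7 starts 17:05 → overlap.
OP6: starts 19:00 before OP7 ends 19:15, and ends 21:00 after OP7 starts 17:05 → overlap.
OP7 overlaps OP5, OP6.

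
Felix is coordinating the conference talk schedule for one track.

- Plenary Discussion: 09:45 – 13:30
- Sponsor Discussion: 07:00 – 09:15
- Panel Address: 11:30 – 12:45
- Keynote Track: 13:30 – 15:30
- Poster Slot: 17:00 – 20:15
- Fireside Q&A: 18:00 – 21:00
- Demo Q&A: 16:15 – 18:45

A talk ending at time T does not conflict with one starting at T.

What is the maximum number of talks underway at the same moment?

3

Sweep the timeline, counting +1 at each start and −1 at each end (ends before starts at a tie):
07:00 start Sponsor Discussion → 1
09:15 end Sponsor Discussion → 0
09:45 start Plenary Discussion → 1
11:30 start Panel Address → 2
12:45 end Panel Address → 1
13:30 end Plenary Discussion → 0
13:30 start Keynote Track → 1
15:30 end Keynote Track → 0
16:15 start Demo Q&A → 1
17:00 start Poster Slot → 2
18:00 start Fireside Q&A → 3
18:45 end Demo Q&A → 2
20:15 end Poster Slot → 1
21:00 end Fireside Q&A → 0
Peak is 3, at 18:00 (Demo Q&A, Fireside Q&A, Poster Slot).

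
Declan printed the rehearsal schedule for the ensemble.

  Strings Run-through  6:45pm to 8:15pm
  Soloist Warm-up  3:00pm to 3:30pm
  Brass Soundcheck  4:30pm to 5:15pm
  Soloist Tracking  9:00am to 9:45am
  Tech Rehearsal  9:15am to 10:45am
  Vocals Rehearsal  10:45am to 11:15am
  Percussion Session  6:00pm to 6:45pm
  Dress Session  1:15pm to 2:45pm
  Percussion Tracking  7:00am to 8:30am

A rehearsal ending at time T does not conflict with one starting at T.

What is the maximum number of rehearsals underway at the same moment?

Sweep the timeline, counting +1 at each start and −1 at each end (ends before starts at a tie):
7:00am start Percussion Tracking → 1
8:30am end Percussion Tracking → 0
9:00am start Soloist Tracking → 1
9:15am start Tech Rehearsal → 2
9:45am end Soloist Tracking → 1
10:45am end Tech Rehearsal → 0
10:45am start Vocals Rehearsal → 1
11:15am end Vocals Rehearsal → 0
1:15pm start Dress Session → 1
2:45pm end Dress Session → 0
3:00pm start Soloist Warm-up → 1
3:30pm end Soloist Warm-up → 0
4:30pm start Brass Soundcheck → 1
5:15pm end Brass Soundcheck → 0
6:00pm start Percussion Session → 1
6:45pm end Percussion Session → 0
6:45pm start Strings Run-through → 1
8:15pm end Strings Run-through → 0
Peak is 2, at 9:15am (Soloist Tracking, Tech Rehearsal).

2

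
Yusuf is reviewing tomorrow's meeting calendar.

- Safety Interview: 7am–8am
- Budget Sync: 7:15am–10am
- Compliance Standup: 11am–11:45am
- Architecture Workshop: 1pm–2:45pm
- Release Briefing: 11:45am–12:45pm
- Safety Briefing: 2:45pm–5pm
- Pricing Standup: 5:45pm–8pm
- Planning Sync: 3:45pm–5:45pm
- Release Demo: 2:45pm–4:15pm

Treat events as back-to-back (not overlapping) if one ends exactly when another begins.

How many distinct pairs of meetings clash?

4

Sorted by start: Safety Interview, Budget Sync, Compliance Standup, Release Briefing, Architecture Workshop, Safety Briefing, Release Demo, Planning Sync, Pricing Standup.
Budget Sync starts before Safety Interview ends → Safety Interview and Budget Sync overlap.
Compliance Standup starts after Safety Interview ends, so nothing later overlaps Safety Interview either.
Compliance Standup starts after Budget Sync ends, so nothing later overlaps Budget Sync either.
Release Briefing starts exactly when Compliance Standup ends (back-to-back, no overlap), so nothing later overlaps Compliance Standup either.
Architecture Workshop starts after Release Briefing ends, so nothing later overlaps Release Briefing either.
Safety Briefing starts exactly when Architecture Workshop ends (back-to-back, no overlap), so nothing later overlaps Architecture Workshop either.
Release Demo starts before Safety Briefing ends → Safety Briefing and Release Demo overlap.
Planning Sync starts before Safety Briefing ends → Safety Briefing and Planning Sync overlap.
Pricing Standup starts after Safety Briefing ends.
Planning Sync starts before Release Demo ends → Release Demo and Planning Sync overlap.
Pricing Standup starts after Release Demo ends.
Pricing Standup starts exactly when Planning Sync ends (back-to-back, no overlap).
Overlapping pairs: Budget Sync & Safety Interview, Planning Sync & Release Demo, Planning Sync & Safety Briefing, Release Demo & Safety Briefing — 4 in total.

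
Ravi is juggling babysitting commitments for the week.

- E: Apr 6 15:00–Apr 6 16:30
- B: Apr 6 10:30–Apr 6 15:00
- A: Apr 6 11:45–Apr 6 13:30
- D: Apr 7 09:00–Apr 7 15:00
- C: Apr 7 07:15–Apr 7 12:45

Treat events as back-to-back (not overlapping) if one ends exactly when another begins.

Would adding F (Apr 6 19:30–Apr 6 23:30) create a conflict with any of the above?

B: ends Apr 6 15:00 at or before F starts Apr 6 19:30 → clear.
A: ends Apr 6 13:30 at or before F starts Apr 6 19:30 → clear.
E: ends Apr 6 16:30 at or before F starts Apr 6 19:30 → clear.
C: starts Apr 7 07:15 at or after F ends Apr 6 23:30 → clear.
D: starts Apr 7 09:00 at or after F ends Apr 6 23:30 → clear.

No — it doesn't clash with anything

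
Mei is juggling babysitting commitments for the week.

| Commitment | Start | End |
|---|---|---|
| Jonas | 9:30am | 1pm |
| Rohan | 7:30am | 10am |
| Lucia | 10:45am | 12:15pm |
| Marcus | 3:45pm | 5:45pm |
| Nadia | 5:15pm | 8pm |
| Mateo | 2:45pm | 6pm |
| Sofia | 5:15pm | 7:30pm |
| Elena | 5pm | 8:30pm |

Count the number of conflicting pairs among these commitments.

12

Check each pair: they overlap iff neither finishes before the other starts.
Sorted by start: Rohan, Jonas, Lucia, Mateo, Marcus, Elena, Nadia, Sofia.
Jonas starts before Rohan ends → Rohan and Jonas overlap.
Lucia starts after Rohan ends — done with Rohan.
Lucia starts before Jonas ends → Jonas and Lucia overlap.
Mateo starts after Jonas ends — done with Jonas.
Mateo starts after Lucia ends — done with Lucia.
Marcus starts before Mateo ends → Mateo and Marcus overlap.
Elena starts before Mateo ends → Mateo and Elena overlap.
Nadia starts before Mateo ends → Mateo and Nadia overlap.
Sofia starts before Mateo ends → Mateo and Sofia overlap.
Elena starts before Marcus ends → Marcus and Elena overlap.
Nadia starts before Marcus ends → Marcus and Nadia overlap.
Sofia starts before Marcus ends → Marcus and Sofia overlap.
Nadia starts before Elena ends → Elena and Nadia overlap.
Sofia starts before Elena ends → Elena and Sofia overlap.
Sofia starts before Nadia ends → Nadia and Sofia overlap.
Overlapping pairs: Elena & Marcus, Elena & Mateo, Elena & Nadia, Elena & Sofia, Jonas & Lucia, Jonas & Rohan, Marcus & Mateo, Marcus & Nadia, Marcus & Sofia, Mateo & Nadia, Mateo & Sofia, Nadia & Sofia — 12 in total.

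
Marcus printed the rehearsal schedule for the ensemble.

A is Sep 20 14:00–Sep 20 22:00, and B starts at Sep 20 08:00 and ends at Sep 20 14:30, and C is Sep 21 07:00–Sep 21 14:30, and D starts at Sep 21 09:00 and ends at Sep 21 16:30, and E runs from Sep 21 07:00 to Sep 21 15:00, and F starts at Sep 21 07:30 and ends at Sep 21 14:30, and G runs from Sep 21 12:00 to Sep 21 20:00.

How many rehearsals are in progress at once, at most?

5

Walk through starts and ends in time order (an end at T is processed before a start at T):
Sep 20 08:00 start B → 1
Sep 20 14:00 start A → 2
Sep 20 14:30 end B → 1
Sep 20 22:00 end A → 0
Sep 21 07:00 start C → 1
Sep 21 07:00 start E → 2
Sep 21 07:30 start F → 3
Sep 21 09:00 start D → 4
Sep 21 12:00 start G → 5
Sep 21 14:30 end C → 4
Sep 21 14:30 end F → 3
Sep 21 15:00 end E → 2
Sep 21 16:30 end D → 1
Sep 21 20:00 end G → 0
Peak is 5, at Sep 21 12:00 (C, D, E, F, G).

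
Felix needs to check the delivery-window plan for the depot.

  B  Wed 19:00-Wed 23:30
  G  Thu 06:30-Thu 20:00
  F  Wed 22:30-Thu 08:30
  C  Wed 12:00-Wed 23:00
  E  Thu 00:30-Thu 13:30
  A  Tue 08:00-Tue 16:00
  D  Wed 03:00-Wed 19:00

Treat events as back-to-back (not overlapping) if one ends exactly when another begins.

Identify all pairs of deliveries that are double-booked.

Two intervals overlap when each starts before the other ends.
Sorted by start: A, D, C, B, F, E, G.
D starts after A ends; A is clear from here.
C starts before D ends → D and C overlap.
B starts exactly when D ends (back-to-back, no overlap); D is clear from here.
B starts before C ends → C and B overlap.
F starts before C ends → C and F overlap.
E starts after C ends; C is clear from here.
F starts before B ends → B and F overlap.
E starts after B ends; B is clear from here.
E starts before F ends → F and E overlap.
G starts before F ends → F and G overlap.
G starts before E ends → E and G overlap.

B & C, B & F, C & D, C & F, E & F, E & G, F & G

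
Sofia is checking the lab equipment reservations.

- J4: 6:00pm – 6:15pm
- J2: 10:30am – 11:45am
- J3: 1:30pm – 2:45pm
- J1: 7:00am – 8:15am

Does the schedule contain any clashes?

Sorted by start: J1, J2, J3, J4.
J2 starts after J1 ends, so nothing later overlaps J1 either.
J3 starts after J2 ends, so nothing later overlaps J2 either.
J4 starts after J3 ends.
Every pair is clear; the schedule has no overlaps.

No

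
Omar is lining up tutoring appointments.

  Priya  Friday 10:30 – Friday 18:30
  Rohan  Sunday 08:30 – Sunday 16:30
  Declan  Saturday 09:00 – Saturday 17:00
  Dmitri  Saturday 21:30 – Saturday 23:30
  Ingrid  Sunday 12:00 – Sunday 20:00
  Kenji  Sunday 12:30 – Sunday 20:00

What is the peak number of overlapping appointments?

Walk through starts and ends in time order (an end at T is processed before a start at T):
Friday 10:30 start Priya → 1
Friday 18:30 end Priya → 0
Saturday 09:00 start Declan → 1
Saturday 17:00 end Declan → 0
Saturday 21:30 start Dmitri → 1
Saturday 23:30 end Dmitri → 0
Sunday 08:30 start Rohan → 1
Sunday 12:00 start Ingrid → 2
Sunday 12:30 start Kenji → 3
Sunday 16:30 end Rohan → 2
Sunday 20:00 end Ingrid → 1
Sunday 20:00 end Kenji → 0
Peak is 3, at Sunday 12:30 (Ingrid, Kenji, Rohan).

3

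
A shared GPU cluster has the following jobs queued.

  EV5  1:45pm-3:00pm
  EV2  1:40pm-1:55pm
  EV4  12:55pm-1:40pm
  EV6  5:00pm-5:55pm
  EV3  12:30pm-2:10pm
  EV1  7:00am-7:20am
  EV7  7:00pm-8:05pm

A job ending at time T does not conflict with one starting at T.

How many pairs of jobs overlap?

4

Sorted by start: EV1, EV3, EV4, EV2, EV5, EV6, EV7.
EV3 starts after EV1 ends — done with EV1.
EV4 starts before EV3 ends → EV3 and EV4 overlap.
EV2 starts before EV3 ends → EV3 and EV2 overlap.
EV5 starts before EV3 ends → EV3 and EV5 overlap.
EV6 starts after EV3 ends — done with EV3.
EV2 starts exactly when EV4 ends (back-to-back, no overlap) — done with EV4.
EV5 starts before EV2 ends → EV2 and EV5 overlap.
EV6 starts after EV2 ends — done with EV2.
EV6 starts after EV5 ends — done with EV5.
EV7 starts after EV6 ends.
Overlapping pairs: EV2 & EV3, EV2 & EV5, EV3 & EV4, EV3 & EV5 — 4 in total.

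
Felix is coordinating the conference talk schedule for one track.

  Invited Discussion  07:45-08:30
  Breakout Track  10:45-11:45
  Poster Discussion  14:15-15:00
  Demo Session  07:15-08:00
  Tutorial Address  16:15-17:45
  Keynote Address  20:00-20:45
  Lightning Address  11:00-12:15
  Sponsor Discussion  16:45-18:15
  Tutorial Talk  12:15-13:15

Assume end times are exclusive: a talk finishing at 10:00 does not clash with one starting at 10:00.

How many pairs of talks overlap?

3

Sorted by start: Demo Session, Invited Discussion, Breakout Track, Lightning Address, Tutorial Talk, Poster Discussion, Tutorial Address, Sponsor Discussion, Keynote Address.
Invited Discussion starts before Demo Session ends → Demo Session and Invited Discussion overlap.
Breakout Track starts after Demo Session ends — done with Demo Session.
Breakout Track starts after Invited Discussion ends — done with Invited Discussion.
Lightning Address starts before Breakout Track ends → Breakout Track and Lightning Address overlap.
Tutorial Talk starts after Breakout Track ends — done with Breakout Track.
Tutorial Talk starts exactly when Lightning Address ends (back-to-back, no overlap) — done with Lightning Address.
Poster Discussion starts after Tutorial Talk ends — done with Tutorial Talk.
Tutorial Address starts after Poster Discussion ends — done with Poster Discussion.
Sponsor Discussion starts before Tutorial Address ends → Tutorial Address and Sponsor Discussion overlap.
Keynote Address starts after Tutorial Address ends.
Keynote Address starts after Sponsor Discussion ends.
Overlapping pairs: Breakout Track & Lightning Address, Demo Session & Invited Discussion, Sponsor Discussion & Tutorial Address — 3 in total.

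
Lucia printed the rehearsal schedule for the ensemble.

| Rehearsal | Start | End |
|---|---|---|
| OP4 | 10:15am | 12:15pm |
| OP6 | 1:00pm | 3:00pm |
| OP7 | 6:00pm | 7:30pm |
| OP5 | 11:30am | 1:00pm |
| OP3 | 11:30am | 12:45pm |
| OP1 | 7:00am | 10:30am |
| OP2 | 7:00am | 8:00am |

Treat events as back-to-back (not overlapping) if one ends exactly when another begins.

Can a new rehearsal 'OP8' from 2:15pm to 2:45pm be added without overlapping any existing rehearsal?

No — it overlaps OP6

OP1: ends 10:30am at or before OP8 starts 2:15pm → clear.
OP2: ends 8:00am at or before OP8 starts 2:15pm → clear.
OP4: ends 12:15pm at or before OP8 starts 2:15pm → clear.
OP3: ends 12:45pm at or before OP8 starts 2:15pm → clear.
OP5: ends 1:00pm at or before OP8 starts 2:15pm → clear.
OP6: starts 1:00pm before OP8 ends 2:45pm, and ends 3:00pm after OP8 starts 2:15pm → overlap.
OP7: starts 6:00pm at or after OP8 ends 2:45pm → clear.
OP8 overlaps OP6.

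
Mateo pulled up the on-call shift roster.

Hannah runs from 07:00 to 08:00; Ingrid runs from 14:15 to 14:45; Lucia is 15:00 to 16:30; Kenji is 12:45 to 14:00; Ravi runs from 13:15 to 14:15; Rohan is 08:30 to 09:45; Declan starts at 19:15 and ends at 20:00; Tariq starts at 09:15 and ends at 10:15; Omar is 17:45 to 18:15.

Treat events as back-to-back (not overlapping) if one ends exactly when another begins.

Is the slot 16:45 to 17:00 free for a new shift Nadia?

Hannah: ends 08:00 at or before Nadia starts 16:45 → clear.
Rohan: ends 09:45 at or before Nadia starts 16:45 → clear.
Tariq: ends 10:15 at or before Nadia starts 16:45 → clear.
Kenji: ends 14:00 at or before Nadia starts 16:45 → clear.
Ravi: ends 14:15 at or before Nadia starts 16:45 → clear.
Ingrid: ends 14:45 at or before Nadia starts 16:45 → clear.
Lucia: ends 16:30 at or before Nadia starts 16:45 → clear.
Omar: starts 17:45 at or after Nadia ends 17:00 → clear.
Declan: starts 19:15 at or after Nadia ends 17:00 → clear.

Yes — the slot is free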